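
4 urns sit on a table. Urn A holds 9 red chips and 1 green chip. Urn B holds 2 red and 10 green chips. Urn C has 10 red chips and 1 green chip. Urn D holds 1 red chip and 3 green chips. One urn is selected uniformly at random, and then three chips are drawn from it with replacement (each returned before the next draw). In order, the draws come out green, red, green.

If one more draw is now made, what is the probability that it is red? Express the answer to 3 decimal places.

Under each hypothesis, the probability of the observed sequence is: P(data | urn A) = (1/10)(9/10)(1/10) = 0.009; P(data | urn B) = (10/12)(2/12)(10/12) = 0.11574; P(data | urn C) = (1/11)(10/11)(1/11) = 0.0075131; P(data | urn D) = (3/4)(1/4)(3/4) = 0.14062.
Weighting by the prior gives 1/4 · 0.009 = 0.00225, 1/4 · 0.11574 = 0.028935, 1/4 · 0.0075131 = 0.0018783, 1/4 · 0.14062 = 0.035156; these sum to 0.06822.
The posterior is then P(urn A | data) = 0.032982, P(urn B | data) = 0.42415, P(urn C | data) = 0.027533, P(urn D | data) = 0.51534.
Averaging over the posterior, P(red next | data) = (9/10)(0.032982) + (1/6)(0.42415) + (10/11)(0.027533) + (1/4)(0.51534) = 0.25424.

0.254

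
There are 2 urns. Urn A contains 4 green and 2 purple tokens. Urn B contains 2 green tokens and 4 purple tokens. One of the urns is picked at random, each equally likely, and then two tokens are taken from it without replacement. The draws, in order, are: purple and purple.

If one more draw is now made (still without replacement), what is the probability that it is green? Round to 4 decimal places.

The likelihood of the observed sequence under each hypothesis: P(data | urn A) = (2/6)(1/5) = 1/15; P(data | urn B) = (4/6)(3/5) = 2/5.
Weighting by the prior gives 1/2 · 1/15 = 1/30, 1/2 · 2/5 = 1/5; these sum to 7/30.
Dividing through by the total gives posterior P(urn A | data) = 1/7, P(urn B | data) = 6/7.
Averaging over the posterior, P(green next | data) = (1)(1/7) + (1/2)(6/7) = 4/7.

0.5714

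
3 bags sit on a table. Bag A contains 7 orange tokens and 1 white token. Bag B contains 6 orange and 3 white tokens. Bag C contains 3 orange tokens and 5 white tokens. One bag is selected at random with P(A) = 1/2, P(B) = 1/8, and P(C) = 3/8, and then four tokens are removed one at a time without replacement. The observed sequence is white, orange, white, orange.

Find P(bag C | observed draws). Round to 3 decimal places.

Compute the likelihood of the observed sequence for each case: P(data | bag A) = (1/8)(7/7)(0/6) = 0; P(data | bag B) = (3/9)(6/8)(2/7)(5/6) = 5/84; P(data | bag C) = (5/8)(3/7)(4/6)(2/5) = 1/14.
Weighting by the prior gives 1/2 · 0 = 0, 1/8 · 5/84 = 5/672, 3/8 · 1/14 = 3/112; summing to 23/672.
Hence P(bag C | data) = (3/112) / (23/672) = 18/23.

0.783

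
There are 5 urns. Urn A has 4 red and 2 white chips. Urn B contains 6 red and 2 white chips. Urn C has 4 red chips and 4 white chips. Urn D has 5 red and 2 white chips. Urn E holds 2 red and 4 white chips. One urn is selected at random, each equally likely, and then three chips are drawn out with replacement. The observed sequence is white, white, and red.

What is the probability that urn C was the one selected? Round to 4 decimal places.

0.2763

Compute the likelihood of the observed sequence for each case: P(data | urn A) = (2/6)(2/6)(4/6) = 0.074074; P(data | urn B) = (2/8)(2/8)(6/8) = 0.046875; P(data | urn C) = (4/8)(4/8)(4/8) = 0.125; P(data | urn D) = (2/7)(2/7)(5/7) = 0.058309; P(data | urn E) = (4/6)(4/6)(2/6) = 0.14815.
The prior-weighted likelihoods are 1/5 · 0.074074 = 0.014815, 1/5 · 0.046875 = 0.009375, 1/5 · 0.125 = 0.025, 1/5 · 0.058309 = 0.011662, 1/5 · 0.14815 = 0.02963; with total 0.090481.
Therefore the posterior P(urn C | data) = (0.025) / (0.090481) = 0.2763.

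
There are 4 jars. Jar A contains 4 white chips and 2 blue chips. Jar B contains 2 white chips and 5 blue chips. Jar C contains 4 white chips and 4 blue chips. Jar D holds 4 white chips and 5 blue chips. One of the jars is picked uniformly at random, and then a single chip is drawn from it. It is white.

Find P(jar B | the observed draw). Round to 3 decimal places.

0.151

The likelihood of this draw under each hypothesis: P(data | jar A) = (4/6) = 2/3; P(data | jar B) = (2/7) = 2/7; P(data | jar C) = (4/8) = 1/2; P(data | jar D) = (4/9) = 4/9.
The prior-weighted likelihoods are 1/4 · 2/3 = 1/6, 1/4 · 2/7 = 1/14, 1/4 · 1/2 = 1/8, 1/4 · 4/9 = 1/9; these sum to 239/504.
By Bayes' rule, P(jar B | data) = (1/14) / (239/504) = 36/239.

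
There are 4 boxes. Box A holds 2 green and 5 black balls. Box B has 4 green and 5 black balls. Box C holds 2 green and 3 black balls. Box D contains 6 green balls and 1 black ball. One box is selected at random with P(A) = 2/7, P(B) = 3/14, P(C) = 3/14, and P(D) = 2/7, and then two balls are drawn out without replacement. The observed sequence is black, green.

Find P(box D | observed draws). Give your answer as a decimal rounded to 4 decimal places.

0.1754

The likelihood of the observed sequence under each hypothesis: P(data | box A) = (5/7)(2/6) = 5/21; P(data | box B) = (5/9)(4/8) = 5/18; P(data | box C) = (3/5)(2/4) = 3/10; P(data | box D) = (1/7)(6/6) = 1/7.
Multiplying each by its prior: 2/7 · 5/21 = 10/147, 3/14 · 5/18 = 5/84, 3/14 · 3/10 = 9/140, 2/7 · 1/7 = 2/49; with total 57/245.
So P(box D | data) = (2/49) / (57/245) = 10/57.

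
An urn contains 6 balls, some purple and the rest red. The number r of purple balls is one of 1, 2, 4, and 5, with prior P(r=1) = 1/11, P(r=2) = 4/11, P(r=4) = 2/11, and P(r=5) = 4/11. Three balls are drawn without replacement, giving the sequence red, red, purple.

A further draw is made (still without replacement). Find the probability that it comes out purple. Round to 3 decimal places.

The likelihood of the observed sequence under each hypothesis: P(data | r = 1) = (5/6)(4/5)(1/4) = 1/6; P(data | r = 2) = (4/6)(3/5)(2/4) = 1/5; P(data | r = 4) = (2/6)(1/5)(4/4) = 1/15; P(data | r = 5) = (1/6)(0/5) = 0.
Multiplying each by its prior: 1/11 · 1/6 = 1/66, 4/11 · 1/5 = 4/55, 2/11 · 1/15 = 2/165, 4/11 · 0 = 0; these sum to 1/10.
Normalising, the posterior is P(r = 1 | data) = 5/33, P(r = 2 | data) = 8/11, P(r = 4 | data) = 4/33, P(r = 5 | data) = 0.
Averaging over the posterior, P(purple next | data) = (0)(5/33) + (1/3)(8/11) + (1)(4/33) = 4/11.

0.364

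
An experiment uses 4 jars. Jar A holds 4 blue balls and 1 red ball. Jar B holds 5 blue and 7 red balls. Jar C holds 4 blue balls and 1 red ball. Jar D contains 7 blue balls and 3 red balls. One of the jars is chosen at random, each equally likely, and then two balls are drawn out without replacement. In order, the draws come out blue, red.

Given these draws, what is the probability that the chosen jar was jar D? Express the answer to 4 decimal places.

For each hypothesis, P(data | H) works out to: P(data | jar A) = (4/5)(1/4) = 0.2; P(data | jar B) = (5/12)(7/11) = 0.26515; P(data | jar C) = (4/5)(1/4) = 0.2; P(data | jar D) = (7/10)(3/9) = 0.23333.
Weighting by the prior gives 1/4 · 0.2 = 0.05, 1/4 · 0.26515 = 0.066288, 1/4 · 0.2 = 0.05, 1/4 · 0.23333 = 0.058333; summing to 0.22462.
Hence P(jar D | data) = (0.058333) / (0.22462) = 0.2597.

0.2597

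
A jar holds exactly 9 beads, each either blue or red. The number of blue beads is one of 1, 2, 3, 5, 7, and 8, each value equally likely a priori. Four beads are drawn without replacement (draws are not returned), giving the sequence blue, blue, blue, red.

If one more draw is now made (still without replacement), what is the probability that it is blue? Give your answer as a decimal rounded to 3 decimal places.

0.744

The likelihood of the observed sequence under each hypothesis: P(data | r = 1) = (1/9)(0/8) = 0; P(data | r = 2) = (2/9)(1/8)(0/7) = 0; P(data | r = 3) = (3/9)(2/8)(1/7)(6/6) = 1/84; P(data | r = 5) = (5/9)(4/8)(3/7)(4/6) = 5/63; P(data | r = 7) = (7/9)(6/8)(5/7)(2/6) = 5/36; P(data | r = 8) = (8/9)(7/8)(6/7)(1/6) = 1/9.
Multiplying each by its prior: 1/6 · 0 = 0, 1/6 · 0 = 0, 1/6 · 1/84 = 1/504, 1/6 · 5/63 = 5/378, 1/6 · 5/36 = 5/216, 1/6 · 1/9 = 1/54; summing to 43/756.
Normalising, the posterior is P(r = 1 | data) = 0, P(r = 2 | data) = 0, P(r = 3 | data) = 3/86, P(r = 5 | data) = 10/43, P(r = 7 | data) = 35/86, P(r = 8 | data) = 14/43.
So P(blue next | data) = Σ P(blue next | H) P(H | data) = (0)(3/86) + (2/5)(10/43) + (4/5)(35/86) + (1)(14/43) = 32/43.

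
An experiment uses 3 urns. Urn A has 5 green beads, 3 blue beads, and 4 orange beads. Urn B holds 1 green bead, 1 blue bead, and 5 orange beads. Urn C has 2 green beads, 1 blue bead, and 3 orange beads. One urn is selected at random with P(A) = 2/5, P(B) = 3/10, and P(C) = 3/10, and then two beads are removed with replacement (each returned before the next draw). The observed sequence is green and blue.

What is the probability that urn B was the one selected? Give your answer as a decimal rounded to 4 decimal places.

For each hypothesis, P(data | H) works out to: P(data | urn A) = (5/12)(3/12) = 0.10417; P(data | urn B) = (1/7)(1/7) = 0.020408; P(data | urn C) = (2/6)(1/6) = 0.055556.
Multiplying each by its prior: 2/5 · 0.10417 = 0.041667, 3/10 · 0.020408 = 0.0061224, 3/10 · 0.055556 = 0.016667; summing to 0.064456.
Hence P(urn B | data) = (0.0061224) / (0.064456) = 0.094987.

0.0950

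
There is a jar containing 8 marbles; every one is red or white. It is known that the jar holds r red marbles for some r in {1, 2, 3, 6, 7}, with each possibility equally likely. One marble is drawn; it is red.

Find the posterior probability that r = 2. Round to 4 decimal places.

For each hypothesis, P(data | H) works out to: P(data | r = 1) = (1/8) = 1/8; P(data | r = 2) = (2/8) = 1/4; P(data | r = 3) = (3/8) = 3/8; P(data | r = 6) = (6/8) = 3/4; P(data | r = 7) = (7/8) = 7/8.
Multiplying each by its prior: 1/5 · 1/8 = 1/40, 1/5 · 1/4 = 1/20, 1/5 · 3/8 = 3/40, 1/5 · 3/4 = 3/20, 1/5 · 7/8 = 7/40; with total 19/40.
Therefore the posterior P(r = 2 | data) = (1/20) / (19/40) = 2/19.

0.1053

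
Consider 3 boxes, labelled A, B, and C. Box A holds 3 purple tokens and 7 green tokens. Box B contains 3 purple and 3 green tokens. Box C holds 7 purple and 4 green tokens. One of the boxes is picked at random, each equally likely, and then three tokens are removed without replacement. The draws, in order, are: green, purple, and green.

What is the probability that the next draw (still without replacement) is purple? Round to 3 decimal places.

0.521

The likelihood of the observed sequence under each hypothesis: P(data | box A) = (7/10)(3/9)(6/8) = 0.175; P(data | box B) = (3/6)(3/5)(2/4) = 0.15; P(data | box C) = (4/11)(7/10)(3/9) = 0.084848.
Weighting by the prior gives 1/3 · 0.175 = 0.058333, 1/3 · 0.15 = 0.05, 1/3 · 0.084848 = 0.028283; summing to 0.13662.
The posterior is then P(box A | data) = 0.42699, P(box B | data) = 0.36599, P(box C | data) = 0.20702.
The predictive probability is P(purple next | data) = (2/7)(0.42699) + (2/3)(0.36599) + (3/4)(0.20702) = 0.52126.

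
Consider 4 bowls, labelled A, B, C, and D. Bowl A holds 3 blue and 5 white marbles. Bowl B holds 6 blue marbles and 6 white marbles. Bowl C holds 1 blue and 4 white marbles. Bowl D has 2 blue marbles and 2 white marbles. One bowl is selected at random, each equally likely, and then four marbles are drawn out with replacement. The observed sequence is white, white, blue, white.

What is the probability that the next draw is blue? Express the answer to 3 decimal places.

The likelihood of the observed sequence under each hypothesis: P(data | bowl A) = (5/8)(5/8)(3/8)(5/8) = 0.091553; P(data | bowl B) = (6/12)(6/12)(6/12)(6/12) = 0.0625; P(data | bowl C) = (4/5)(4/5)(1/5)(4/5) = 0.1024; P(data | bowl D) = (2/4)(2/4)(2/4)(2/4) = 0.0625.
Multiplying each by its prior: 1/4 · 0.091553 = 0.022888, 1/4 · 0.0625 = 0.015625, 1/4 · 0.1024 = 0.0256, 1/4 · 0.0625 = 0.015625; these sum to 0.079738.
Normalising, the posterior is P(bowl A | data) = 0.28704, P(bowl B | data) = 0.19595, P(bowl C | data) = 0.32105, P(bowl D | data) = 0.19595.
Averaging over the posterior, P(blue next | data) = (3/8)(0.28704) + (1/2)(0.19595) + (1/5)(0.32105) + (1/2)(0.19595) = 0.3678.

0.368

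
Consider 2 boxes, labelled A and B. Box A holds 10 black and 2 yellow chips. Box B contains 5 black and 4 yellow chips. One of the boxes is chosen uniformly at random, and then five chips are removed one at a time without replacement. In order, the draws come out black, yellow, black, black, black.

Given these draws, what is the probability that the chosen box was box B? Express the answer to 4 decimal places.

Compute the likelihood of the observed sequence for each case: P(data | box A) = (10/12)(2/11)(9/10)(8/9)(7/8) = 0.10606; P(data | box B) = (5/9)(4/8)(4/7)(3/6)(2/5) = 0.031746.
The prior-weighted likelihoods are 1/2 · 0.10606 = 0.05303, 1/2 · 0.031746 = 0.015873; with total 0.068903.
So P(box B | data) = (0.015873) / (0.068903) = 0.23037.

0.2304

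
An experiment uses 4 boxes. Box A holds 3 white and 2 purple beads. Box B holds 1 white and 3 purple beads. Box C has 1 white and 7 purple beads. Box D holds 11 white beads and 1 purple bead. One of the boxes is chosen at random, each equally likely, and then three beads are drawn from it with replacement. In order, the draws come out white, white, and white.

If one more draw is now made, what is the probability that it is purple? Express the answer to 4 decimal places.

For each hypothesis, P(data | H) works out to: P(data | box A) = (3/5)(3/5)(3/5) = 0.216; P(data | box B) = (1/4)(1/4)(1/4) = 0.015625; P(data | box C) = (1/8)(1/8)(1/8) = 0.0019531; P(data | box D) = (11/12)(11/12)(11/12) = 0.77025.
Multiplying each by its prior: 1/4 · 0.216 = 0.054, 1/4 · 0.015625 = 0.0039062, 1/4 · 0.0019531 = 0.00048828, 1/4 · 0.77025 = 0.19256; these sum to 0.25096.
Normalising, the posterior is P(box A | data) = 0.21518, P(box B | data) = 0.015565, P(box C | data) = 0.0019457, P(box D | data) = 0.76731.
So P(purple next | data) = Σ P(purple next | H) P(H | data) = (2/5)(0.21518) + (3/4)(0.015565) + (7/8)(0.0019457) + (1/12)(0.76731) = 0.16339.

0.1634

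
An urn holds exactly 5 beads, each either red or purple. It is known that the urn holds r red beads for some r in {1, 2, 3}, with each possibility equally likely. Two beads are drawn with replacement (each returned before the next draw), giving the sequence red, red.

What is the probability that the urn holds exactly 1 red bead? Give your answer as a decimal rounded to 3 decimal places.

0.071

Compute the likelihood of the observed sequence for each case: P(data | r = 1) = (1/5)(1/5) = 1/25; P(data | r = 2) = (2/5)(2/5) = 4/25; P(data | r = 3) = (3/5)(3/5) = 9/25.
Multiplying each by its prior: 1/3 · 1/25 = 1/75, 1/3 · 4/25 = 4/75, 1/3 · 9/25 = 3/25; with total 14/75.
So P(r = 1 | data) = (1/75) / (14/75) = 1/14.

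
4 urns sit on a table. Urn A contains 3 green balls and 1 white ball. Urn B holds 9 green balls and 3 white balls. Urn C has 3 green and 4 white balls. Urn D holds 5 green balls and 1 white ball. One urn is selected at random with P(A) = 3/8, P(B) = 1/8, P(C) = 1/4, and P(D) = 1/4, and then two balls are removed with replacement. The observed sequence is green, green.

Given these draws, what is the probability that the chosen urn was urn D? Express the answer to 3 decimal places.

Compute the likelihood of the observed sequence for each case: P(data | urn A) = (3/4)(3/4) = 0.5625; P(data | urn B) = (9/12)(9/12) = 0.5625; P(data | urn C) = (3/7)(3/7) = 0.18367; P(data | urn D) = (5/6)(5/6) = 0.69444.
Weighting by the prior gives 3/8 · 0.5625 = 0.21094, 1/8 · 0.5625 = 0.070312, 1/4 · 0.18367 = 0.045918, 1/4 · 0.69444 = 0.17361; summing to 0.50078.
So P(urn D | data) = (0.17361) / (0.50078) = 0.34668.

0.347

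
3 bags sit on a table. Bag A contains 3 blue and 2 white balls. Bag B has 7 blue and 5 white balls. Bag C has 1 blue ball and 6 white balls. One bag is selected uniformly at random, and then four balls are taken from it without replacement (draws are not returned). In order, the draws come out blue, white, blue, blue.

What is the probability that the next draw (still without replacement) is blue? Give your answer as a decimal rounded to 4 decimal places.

Under each hypothesis, the probability of the observed sequence is: P(data | bag A) = (3/5)(2/4)(2/3)(1/2) = 0.1; P(data | bag B) = (7/12)(5/11)(6/10)(5/9) = 0.088384; P(data | bag C) = (1/7)(6/6)(0/5) = 0.
Multiplying each by its prior: 1/3 · 0.1 = 0.033333, 1/3 · 0.088384 = 0.029461, 1/3 · 0 = 0; these sum to 0.062795.
Dividing through by the total gives posterior P(bag A | data) = 0.53083, P(bag B | data) = 0.46917, P(bag C | data) = 0.
The predictive probability is P(blue next | data) = (0)(0.53083) + (1/2)(0.46917) = 0.23458.

0.2346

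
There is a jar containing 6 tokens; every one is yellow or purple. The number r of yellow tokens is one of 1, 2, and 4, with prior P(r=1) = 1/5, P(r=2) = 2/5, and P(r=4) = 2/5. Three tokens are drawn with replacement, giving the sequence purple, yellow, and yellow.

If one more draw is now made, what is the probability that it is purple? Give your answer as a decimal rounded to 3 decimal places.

For each hypothesis, P(data | H) works out to: P(data | r = 1) = (5/6)(1/6)(1/6) = 0.023148; P(data | r = 2) = (4/6)(2/6)(2/6) = 0.074074; P(data | r = 4) = (2/6)(4/6)(4/6) = 0.14815.
The prior-weighted likelihoods are 1/5 · 0.023148 = 0.0046296, 2/5 · 0.074074 = 0.02963, 2/5 · 0.14815 = 0.059259; summing to 0.093519.
The posterior is then P(r = 1 | data) = 0.049505, P(r = 2 | data) = 0.31683, P(r = 4 | data) = 0.63366.
So P(purple next | data) = Σ P(purple next | H) P(H | data) = (5/6)(0.049505) + (2/3)(0.31683) + (1/3)(0.63366) = 0.4637.

0.464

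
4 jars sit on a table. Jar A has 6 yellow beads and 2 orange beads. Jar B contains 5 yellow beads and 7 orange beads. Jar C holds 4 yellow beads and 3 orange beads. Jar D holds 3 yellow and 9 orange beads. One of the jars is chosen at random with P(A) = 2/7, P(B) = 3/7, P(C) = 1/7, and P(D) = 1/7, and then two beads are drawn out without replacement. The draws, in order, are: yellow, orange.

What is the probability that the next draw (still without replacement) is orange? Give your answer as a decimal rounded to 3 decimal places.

Under each hypothesis, the probability of the observed sequence is: P(data | jar A) = (6/8)(2/7) = 3/14; P(data | jar B) = (5/12)(7/11) = 35/132; P(data | jar C) = (4/7)(3/6) = 2/7; P(data | jar D) = (3/12)(9/11) = 9/44.
Multiplying each by its prior: 2/7 · 3/14 = 3/49, 3/7 · 35/132 = 5/44, 1/7 · 2/7 = 2/49, 1/7 · 9/44 = 9/308; these sum to 12/49.
Dividing through by the total gives posterior P(jar A | data) = 0.25, P(jar B | data) = 0.46402, P(jar C | data) = 0.16667, P(jar D | data) = 0.11932.
The predictive probability is P(orange next | data) = (1/6)(0.25) + (3/5)(0.46402) + (2/5)(0.16667) + (4/5)(0.11932) = 0.4822.

0.482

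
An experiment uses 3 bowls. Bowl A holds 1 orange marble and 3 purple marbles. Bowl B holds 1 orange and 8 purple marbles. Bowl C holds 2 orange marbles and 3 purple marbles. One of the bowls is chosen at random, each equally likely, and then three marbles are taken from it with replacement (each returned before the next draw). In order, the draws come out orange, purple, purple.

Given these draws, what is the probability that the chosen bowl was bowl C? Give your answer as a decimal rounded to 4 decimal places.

0.3867

The likelihood of the observed sequence under each hypothesis: P(data | bowl A) = (1/4)(3/4)(3/4) = 0.14062; P(data | bowl B) = (1/9)(8/9)(8/9) = 0.087791; P(data | bowl C) = (2/5)(3/5)(3/5) = 0.144.
Multiplying each by its prior: 1/3 · 0.14062 = 0.046875, 1/3 · 0.087791 = 0.029264, 1/3 · 0.144 = 0.048; summing to 0.12414.
By Bayes' rule, P(bowl C | data) = (0.048) / (0.12414) = 0.38666.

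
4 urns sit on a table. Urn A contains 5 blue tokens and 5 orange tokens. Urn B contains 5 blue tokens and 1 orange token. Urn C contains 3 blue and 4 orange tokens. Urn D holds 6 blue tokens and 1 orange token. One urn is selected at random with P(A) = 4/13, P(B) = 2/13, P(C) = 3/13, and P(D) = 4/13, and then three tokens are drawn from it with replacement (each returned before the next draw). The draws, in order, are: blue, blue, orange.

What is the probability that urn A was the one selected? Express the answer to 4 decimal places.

For each hypothesis, P(data | H) works out to: P(data | urn A) = (5/10)(5/10)(5/10) = 0.125; P(data | urn B) = (5/6)(5/6)(1/6) = 0.11574; P(data | urn C) = (3/7)(3/7)(4/7) = 0.10496; P(data | urn D) = (6/7)(6/7)(1/7) = 0.10496.
The prior-weighted likelihoods are 4/13 · 0.125 = 0.038462, 2/13 · 0.11574 = 0.017806, 3/13 · 0.10496 = 0.024221, 4/13 · 0.10496 = 0.032294; summing to 0.11278.
Therefore the posterior P(urn A | data) = (0.038462) / (0.11278) = 0.34102.

0.3410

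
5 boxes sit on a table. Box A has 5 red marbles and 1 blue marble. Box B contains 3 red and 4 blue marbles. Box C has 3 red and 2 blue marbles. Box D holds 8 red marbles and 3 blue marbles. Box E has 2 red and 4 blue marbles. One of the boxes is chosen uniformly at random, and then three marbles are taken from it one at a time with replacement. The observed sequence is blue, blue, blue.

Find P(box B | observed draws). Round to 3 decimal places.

Compute the likelihood of the observed sequence for each case: P(data | box A) = (1/6)(1/6)(1/6) = 0.0046296; P(data | box B) = (4/7)(4/7)(4/7) = 0.18659; P(data | box C) = (2/5)(2/5)(2/5) = 0.064; P(data | box D) = (3/11)(3/11)(3/11) = 0.020285; P(data | box E) = (4/6)(4/6)(4/6) = 0.2963.
The prior-weighted likelihoods are 1/5 · 0.0046296 = 0.00092593, 1/5 · 0.18659 = 0.037318, 1/5 · 0.064 = 0.0128, 1/5 · 0.020285 = 0.0040571, 1/5 · 0.2963 = 0.059259; summing to 0.11436.
Therefore the posterior P(box B | data) = (0.037318) / (0.11436) = 0.32632.

0.326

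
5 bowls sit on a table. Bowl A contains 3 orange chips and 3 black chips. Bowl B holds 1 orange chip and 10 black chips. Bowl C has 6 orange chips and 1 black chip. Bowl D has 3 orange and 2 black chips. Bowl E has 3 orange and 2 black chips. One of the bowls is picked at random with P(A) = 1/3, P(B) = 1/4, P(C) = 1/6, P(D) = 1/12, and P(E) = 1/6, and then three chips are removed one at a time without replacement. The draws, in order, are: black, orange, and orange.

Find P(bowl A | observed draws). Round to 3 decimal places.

0.404

For each hypothesis, P(data | H) works out to: P(data | bowl A) = (3/6)(3/5)(2/4) = 3/20; P(data | bowl B) = (10/11)(1/10)(0/9) = 0; P(data | bowl C) = (1/7)(6/6)(5/5) = 1/7; P(data | bowl D) = (2/5)(3/4)(2/3) = 1/5; P(data | bowl E) = (2/5)(3/4)(2/3) = 1/5.
The prior-weighted likelihoods are 1/3 · 3/20 = 1/20, 1/4 · 0 = 0, 1/6 · 1/7 = 1/42, 1/12 · 1/5 = 1/60, 1/6 · 1/5 = 1/30; summing to 13/105.
By Bayes' rule, P(bowl A | data) = (1/20) / (13/105) = 21/52.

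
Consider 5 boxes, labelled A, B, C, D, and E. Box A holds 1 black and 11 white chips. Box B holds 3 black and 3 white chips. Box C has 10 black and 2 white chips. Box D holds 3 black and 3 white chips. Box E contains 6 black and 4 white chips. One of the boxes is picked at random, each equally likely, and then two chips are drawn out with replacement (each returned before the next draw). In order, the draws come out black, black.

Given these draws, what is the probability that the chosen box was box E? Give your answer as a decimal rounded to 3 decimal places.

The likelihood of the observed sequence under each hypothesis: P(data | box A) = (1/12)(1/12) = 0.0069444; P(data | box B) = (3/6)(3/6) = 0.25; P(data | box C) = (10/12)(10/12) = 0.69444; P(data | box D) = (3/6)(3/6) = 0.25; P(data | box E) = (6/10)(6/10) = 0.36.
Multiplying each by its prior: 1/5 · 0.0069444 = 0.0013889, 1/5 · 0.25 = 0.05, 1/5 · 0.69444 = 0.13889, 1/5 · 0.25 = 0.05, 1/5 · 0.36 = 0.072; these sum to 0.31228.
By Bayes' rule, P(box E | data) = (0.072) / (0.31228) = 0.23056.

0.231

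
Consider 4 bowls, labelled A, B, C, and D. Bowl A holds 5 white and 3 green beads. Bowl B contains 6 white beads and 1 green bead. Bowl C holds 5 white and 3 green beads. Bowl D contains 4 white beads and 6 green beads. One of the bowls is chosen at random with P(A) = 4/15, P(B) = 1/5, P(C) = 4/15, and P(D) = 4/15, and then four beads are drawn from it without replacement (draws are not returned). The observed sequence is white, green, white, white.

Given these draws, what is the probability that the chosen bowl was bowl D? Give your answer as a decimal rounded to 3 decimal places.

Under each hypothesis, the probability of the observed sequence is: P(data | bowl A) = (5/8)(3/7)(4/6)(3/5) = 3/28; P(data | bowl B) = (6/7)(1/6)(5/5)(4/4) = 1/7; P(data | bowl C) = (5/8)(3/7)(4/6)(3/5) = 3/28; P(data | bowl D) = (4/10)(6/9)(3/8)(2/7) = 1/35.
Weighting by the prior gives 4/15 · 3/28 = 1/35, 1/5 · 1/7 = 1/35, 4/15 · 3/28 = 1/35, 4/15 · 1/35 = 4/525; with total 7/75.
By Bayes' rule, P(bowl D | data) = (4/525) / (7/75) = 4/49.

0.082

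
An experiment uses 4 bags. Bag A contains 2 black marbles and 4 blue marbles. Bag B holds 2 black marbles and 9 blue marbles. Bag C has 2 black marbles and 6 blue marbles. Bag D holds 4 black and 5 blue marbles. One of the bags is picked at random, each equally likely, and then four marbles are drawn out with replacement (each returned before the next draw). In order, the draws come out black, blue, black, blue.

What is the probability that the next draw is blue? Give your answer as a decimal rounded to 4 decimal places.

0.6637

The likelihood of the observed sequence under each hypothesis: P(data | bag A) = (2/6)(4/6)(2/6)(4/6) = 0.049383; P(data | bag B) = (2/11)(9/11)(2/11)(9/11) = 0.02213; P(data | bag C) = (2/8)(6/8)(2/8)(6/8) = 0.035156; P(data | bag D) = (4/9)(5/9)(4/9)(5/9) = 0.060966.
The prior-weighted likelihoods are 1/4 · 0.049383 = 0.012346, 1/4 · 0.02213 = 0.0055324, 1/4 · 0.035156 = 0.0087891, 1/4 · 0.060966 = 0.015242; with total 0.041909.
Normalising, the posterior is P(bag A | data) = 0.29458, P(bag B | data) = 0.13201, P(bag C | data) = 0.20972, P(bag D | data) = 0.36369.
The predictive probability is P(blue next | data) = (2/3)(0.29458) + (9/11)(0.13201) + (3/4)(0.20972) + (5/9)(0.36369) = 0.66374.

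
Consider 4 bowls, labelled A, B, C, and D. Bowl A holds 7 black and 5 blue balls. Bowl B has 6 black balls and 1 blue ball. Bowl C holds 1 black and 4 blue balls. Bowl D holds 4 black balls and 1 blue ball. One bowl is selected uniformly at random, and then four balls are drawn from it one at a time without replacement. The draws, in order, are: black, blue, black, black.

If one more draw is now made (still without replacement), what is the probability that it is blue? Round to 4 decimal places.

0.1025

The likelihood of the observed sequence under each hypothesis: P(data | bowl A) = (7/12)(5/11)(6/10)(5/9) = 0.088384; P(data | bowl B) = (6/7)(1/6)(5/5)(4/4) = 0.14286; P(data | bowl C) = (1/5)(4/4)(0/3) = 0; P(data | bowl D) = (4/5)(1/4)(3/3)(2/2) = 0.2.
Weighting by the prior gives 1/4 · 0.088384 = 0.022096, 1/4 · 0.14286 = 0.035714, 1/4 · 0 = 0, 1/4 · 0.2 = 0.05; with total 0.10781.
The posterior is then P(bowl A | data) = 0.20495, P(bowl B | data) = 0.33127, P(bowl C | data) = 0, P(bowl D | data) = 0.46378.
The predictive probability is P(blue next | data) = (1/2)(0.20495) + (0)(0.33127) + (0)(0.46378) = 0.10248.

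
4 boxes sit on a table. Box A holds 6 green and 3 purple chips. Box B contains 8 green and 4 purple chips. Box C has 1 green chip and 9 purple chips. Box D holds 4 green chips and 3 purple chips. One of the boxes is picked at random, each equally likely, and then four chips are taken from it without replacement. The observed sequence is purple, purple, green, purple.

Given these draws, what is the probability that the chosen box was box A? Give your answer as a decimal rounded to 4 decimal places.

For each hypothesis, P(data | H) works out to: P(data | box A) = (3/9)(2/8)(6/7)(1/6) = 0.011905; P(data | box B) = (4/12)(3/11)(8/10)(2/9) = 0.016162; P(data | box C) = (9/10)(8/9)(1/8)(7/7) = 0.1; P(data | box D) = (3/7)(2/6)(4/5)(1/4) = 0.028571.
The prior-weighted likelihoods are 1/4 · 0.011905 = 0.0029762, 1/4 · 0.016162 = 0.0040404, 1/4 · 0.1 = 0.025, 1/4 · 0.028571 = 0.0071429; with total 0.039159.
Therefore the posterior P(box A | data) = (0.0029762) / (0.039159) = 0.076002.

0.0760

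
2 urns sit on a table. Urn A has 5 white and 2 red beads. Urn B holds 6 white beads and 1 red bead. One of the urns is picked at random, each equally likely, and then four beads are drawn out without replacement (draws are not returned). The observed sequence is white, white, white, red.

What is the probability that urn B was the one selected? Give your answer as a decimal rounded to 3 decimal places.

0.500

For each hypothesis, P(data | H) works out to: P(data | urn A) = (5/7)(4/6)(3/5)(2/4) = 1/7; P(data | urn B) = (6/7)(5/6)(4/5)(1/4) = 1/7.
Multiplying each by its prior: 1/2 · 1/7 = 1/14, 1/2 · 1/7 = 1/14; summing to 1/7.
So P(urn B | data) = (1/14) / (1/7) = 1/2.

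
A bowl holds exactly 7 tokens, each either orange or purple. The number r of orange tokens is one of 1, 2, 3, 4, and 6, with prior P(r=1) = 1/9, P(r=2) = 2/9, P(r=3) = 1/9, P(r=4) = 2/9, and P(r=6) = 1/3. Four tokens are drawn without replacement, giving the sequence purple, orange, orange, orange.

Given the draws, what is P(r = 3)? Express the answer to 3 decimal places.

The likelihood of the observed sequence under each hypothesis: P(data | r = 1) = (6/7)(1/6)(0/5) = 0; P(data | r = 2) = (5/7)(2/6)(1/5)(0/4) = 0; P(data | r = 3) = (4/7)(3/6)(2/5)(1/4) = 1/35; P(data | r = 4) = (3/7)(4/6)(3/5)(2/4) = 3/35; P(data | r = 6) = (1/7)(6/6)(5/5)(4/4) = 1/7.
Multiplying each by its prior: 1/9 · 0 = 0, 2/9 · 0 = 0, 1/9 · 1/35 = 1/315, 2/9 · 3/35 = 2/105, 1/3 · 1/7 = 1/21; summing to 22/315.
Hence P(r = 3 | data) = (1/315) / (22/315) = 1/22.

0.045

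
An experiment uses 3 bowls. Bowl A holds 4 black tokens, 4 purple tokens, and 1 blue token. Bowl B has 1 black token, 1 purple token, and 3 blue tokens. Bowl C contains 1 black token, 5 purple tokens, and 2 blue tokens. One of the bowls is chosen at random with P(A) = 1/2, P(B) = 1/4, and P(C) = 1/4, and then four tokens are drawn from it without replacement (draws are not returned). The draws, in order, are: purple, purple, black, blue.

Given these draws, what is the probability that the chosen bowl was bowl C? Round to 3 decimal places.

Compute the likelihood of the observed sequence for each case: P(data | bowl A) = (4/9)(3/8)(4/7)(1/6) = 1/63; P(data | bowl B) = (1/5)(0/4) = 0; P(data | bowl C) = (5/8)(4/7)(1/6)(2/5) = 1/42.
The prior-weighted likelihoods are 1/2 · 1/63 = 1/126, 1/4 · 0 = 0, 1/4 · 1/42 = 1/168; with total 1/72.
So P(bowl C | data) = (1/168) / (1/72) = 3/7.

0.429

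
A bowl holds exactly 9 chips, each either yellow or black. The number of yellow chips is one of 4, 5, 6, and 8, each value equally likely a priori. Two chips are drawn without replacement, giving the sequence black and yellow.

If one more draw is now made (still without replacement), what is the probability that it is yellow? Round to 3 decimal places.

0.619

For each hypothesis, P(data | H) works out to: P(data | r = 4) = (5/9)(4/8) = 5/18; P(data | r = 5) = (4/9)(5/8) = 5/18; P(data | r = 6) = (3/9)(6/8) = 1/4; P(data | r = 8) = (1/9)(8/8) = 1/9.
Multiplying each by its prior: 1/4 · 5/18 = 5/72, 1/4 · 5/18 = 5/72, 1/4 · 1/4 = 1/16, 1/4 · 1/9 = 1/36; summing to 11/48.
Normalising, the posterior is P(r = 4 | data) = 10/33, P(r = 5 | data) = 10/33, P(r = 6 | data) = 3/11, P(r = 8 | data) = 4/33.
So P(yellow next | data) = Σ P(yellow next | H) P(H | data) = (3/7)(10/33) + (4/7)(10/33) + (5/7)(3/11) + (1)(4/33) = 13/21.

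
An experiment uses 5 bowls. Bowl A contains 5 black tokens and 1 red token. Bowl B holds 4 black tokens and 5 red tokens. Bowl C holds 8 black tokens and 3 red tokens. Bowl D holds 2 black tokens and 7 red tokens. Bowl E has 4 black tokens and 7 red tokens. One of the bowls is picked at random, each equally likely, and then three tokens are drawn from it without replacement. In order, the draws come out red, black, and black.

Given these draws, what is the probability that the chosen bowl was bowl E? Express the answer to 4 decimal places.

Under each hypothesis, the probability of the observed sequence is: P(data | bowl A) = (1/6)(5/5)(4/4) = 0.16667; P(data | bowl B) = (5/9)(4/8)(3/7) = 0.11905; P(data | bowl C) = (3/11)(8/10)(7/9) = 0.1697; P(data | bowl D) = (7/9)(2/8)(1/7) = 0.027778; P(data | bowl E) = (7/11)(4/10)(3/9) = 0.084848.
The prior-weighted likelihoods are 1/5 · 0.16667 = 0.033333, 1/5 · 0.11905 = 0.02381, 1/5 · 0.1697 = 0.033939, 1/5 · 0.027778 = 0.0055556, 1/5 · 0.084848 = 0.01697; summing to 0.11361.
Hence P(bowl E | data) = (0.01697) / (0.11361) = 0.14937.

0.1494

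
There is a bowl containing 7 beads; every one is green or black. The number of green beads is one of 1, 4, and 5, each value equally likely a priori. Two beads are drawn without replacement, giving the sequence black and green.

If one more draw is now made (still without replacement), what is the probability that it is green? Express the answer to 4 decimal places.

For each hypothesis, P(data | H) works out to: P(data | r = 1) = (6/7)(1/6) = 1/7; P(data | r = 4) = (3/7)(4/6) = 2/7; P(data | r = 5) = (2/7)(5/6) = 5/21.
Multiplying each by its prior: 1/3 · 1/7 = 1/21, 1/3 · 2/7 = 2/21, 1/3 · 5/21 = 5/63; these sum to 2/9.
Dividing through by the total gives posterior P(r = 1 | data) = 3/14, P(r = 4 | data) = 3/7, P(r = 5 | data) = 5/14.
Averaging over the posterior, P(green next | data) = (0)(3/14) + (3/5)(3/7) + (4/5)(5/14) = 19/35.

0.5429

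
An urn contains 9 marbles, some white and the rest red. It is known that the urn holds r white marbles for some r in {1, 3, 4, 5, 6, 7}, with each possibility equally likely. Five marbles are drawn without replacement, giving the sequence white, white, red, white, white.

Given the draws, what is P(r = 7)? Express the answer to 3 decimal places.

Compute the likelihood of the observed sequence for each case: P(data | r = 1) = (1/9)(0/8) = 0; P(data | r = 3) = (3/9)(2/8)(6/7)(1/6)(0/5) = 0; P(data | r = 4) = (4/9)(3/8)(5/7)(2/6)(1/5) = 1/126; P(data | r = 5) = (5/9)(4/8)(4/7)(3/6)(2/5) = 2/63; P(data | r = 6) = (6/9)(5/8)(3/7)(4/6)(3/5) = 1/14; P(data | r = 7) = (7/9)(6/8)(2/7)(5/6)(4/5) = 1/9.
The prior-weighted likelihoods are 1/6 · 0 = 0, 1/6 · 0 = 0, 1/6 · 1/126 = 1/756, 1/6 · 2/63 = 1/189, 1/6 · 1/14 = 1/84, 1/6 · 1/9 = 1/54; with total 1/27.
Therefore the posterior P(r = 7 | data) = (1/54) / (1/27) = 1/2.

0.500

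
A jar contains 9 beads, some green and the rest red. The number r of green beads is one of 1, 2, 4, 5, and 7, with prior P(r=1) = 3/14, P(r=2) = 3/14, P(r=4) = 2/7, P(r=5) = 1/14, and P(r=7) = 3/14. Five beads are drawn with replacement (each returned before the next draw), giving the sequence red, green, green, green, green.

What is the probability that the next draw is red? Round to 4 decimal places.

For each hypothesis, P(data | H) works out to: P(data | r = 1) = (8/9)(1/9)(1/9)(1/9)(1/9) = 0.00013548; P(data | r = 2) = (7/9)(2/9)(2/9)(2/9)(2/9) = 0.0018967; P(data | r = 4) = (5/9)(4/9)(4/9)(4/9)(4/9) = 0.021677; P(data | r = 5) = (4/9)(5/9)(5/9)(5/9)(5/9) = 0.042338; P(data | r = 7) = (2/9)(7/9)(7/9)(7/9)(7/9) = 0.081322.
The prior-weighted likelihoods are 3/14 · 0.00013548 = 2.9032e-05, 3/14 · 0.0018967 = 0.00040644, 2/7 · 0.021677 = 0.0061934, 1/14 · 0.042338 = 0.0030241, 3/14 · 0.081322 = 0.017426; these sum to 0.027079.
Normalising, the posterior is P(r = 1 | data) = 0.0010721, P(r = 2 | data) = 0.015009, P(r = 4 | data) = 0.22871, P(r = 5 | data) = 0.11168, P(r = 7 | data) = 0.64353.
The predictive probability is P(red next | data) = (8/9)(0.0010721) + (7/9)(0.015009) + (5/9)(0.22871) + (4/9)(0.11168) + (2/9)(0.64353) = 0.33233.

0.3323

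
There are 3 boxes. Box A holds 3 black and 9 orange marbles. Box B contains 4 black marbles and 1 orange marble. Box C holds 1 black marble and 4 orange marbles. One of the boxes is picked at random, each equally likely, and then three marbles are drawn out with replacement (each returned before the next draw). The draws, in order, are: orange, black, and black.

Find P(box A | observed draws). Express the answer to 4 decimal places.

Compute the likelihood of the observed sequence for each case: P(data | box A) = (9/12)(3/12)(3/12) = 0.046875; P(data | box B) = (1/5)(4/5)(4/5) = 0.128; P(data | box C) = (4/5)(1/5)(1/5) = 0.032.
Multiplying each by its prior: 1/3 · 0.046875 = 0.015625, 1/3 · 0.128 = 0.042667, 1/3 · 0.032 = 0.010667; these sum to 0.068958.
Therefore the posterior P(box A | data) = (0.015625) / (0.068958) = 0.22659.

0.2266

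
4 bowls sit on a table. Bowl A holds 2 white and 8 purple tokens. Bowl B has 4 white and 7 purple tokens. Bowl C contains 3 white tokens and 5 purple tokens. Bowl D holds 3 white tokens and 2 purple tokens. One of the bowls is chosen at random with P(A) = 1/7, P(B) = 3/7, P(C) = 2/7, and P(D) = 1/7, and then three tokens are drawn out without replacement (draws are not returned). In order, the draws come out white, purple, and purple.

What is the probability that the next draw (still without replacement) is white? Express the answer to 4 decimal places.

Compute the likelihood of the observed sequence for each case: P(data | bowl A) = (2/10)(8/9)(7/8) = 0.15556; P(data | bowl B) = (4/11)(7/10)(6/9) = 0.1697; P(data | bowl C) = (3/8)(5/7)(4/6) = 0.17857; P(data | bowl D) = (3/5)(2/4)(1/3) = 0.1.
Weighting by the prior gives 1/7 · 0.15556 = 0.022222, 3/7 · 0.1697 = 0.072727, 2/7 · 0.17857 = 0.05102, 1/7 · 0.1 = 0.014286; with total 0.16026.
The posterior is then P(bowl A | data) = 0.13867, P(bowl B | data) = 0.45382, P(bowl C | data) = 0.31837, P(bowl D | data) = 0.089143.
So P(white next | data) = Σ P(white next | H) P(H | data) = (1/7)(0.13867) + (3/8)(0.45382) + (2/5)(0.31837) + (1)(0.089143) = 0.40648.

0.4065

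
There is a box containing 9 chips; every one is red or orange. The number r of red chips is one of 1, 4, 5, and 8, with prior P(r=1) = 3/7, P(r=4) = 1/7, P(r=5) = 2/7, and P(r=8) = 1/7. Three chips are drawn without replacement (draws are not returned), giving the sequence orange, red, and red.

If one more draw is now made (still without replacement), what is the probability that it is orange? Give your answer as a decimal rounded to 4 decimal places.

0.4348

For each hypothesis, P(data | H) works out to: P(data | r = 1) = (8/9)(1/8)(0/7) = 0; P(data | r = 4) = (5/9)(4/8)(3/7) = 5/42; P(data | r = 5) = (4/9)(5/8)(4/7) = 10/63; P(data | r = 8) = (1/9)(8/8)(7/7) = 1/9.
Weighting by the prior gives 3/7 · 0 = 0, 1/7 · 5/42 = 5/294, 2/7 · 10/63 = 20/441, 1/7 · 1/9 = 1/63; these sum to 23/294.
Dividing through by the total gives posterior P(r = 1 | data) = 0, P(r = 4 | data) = 5/23, P(r = 5 | data) = 40/69, P(r = 8 | data) = 14/69.
The predictive probability is P(orange next | data) = (2/3)(5/23) + (1/2)(40/69) + (0)(14/69) = 10/23.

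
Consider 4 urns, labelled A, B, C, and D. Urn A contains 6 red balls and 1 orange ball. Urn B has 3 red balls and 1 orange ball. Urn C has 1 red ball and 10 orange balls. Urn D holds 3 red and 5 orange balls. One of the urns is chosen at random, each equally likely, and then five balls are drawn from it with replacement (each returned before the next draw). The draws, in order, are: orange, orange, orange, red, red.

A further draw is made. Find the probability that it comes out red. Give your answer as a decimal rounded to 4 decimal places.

0.4248

Under each hypothesis, the probability of the observed sequence is: P(data | urn A) = (1/7)(1/7)(1/7)(6/7)(6/7) = 0.002142; P(data | urn B) = (1/4)(1/4)(1/4)(3/4)(3/4) = 0.0087891; P(data | urn C) = (10/11)(10/11)(10/11)(1/11)(1/11) = 0.0062092; P(data | urn D) = (5/8)(5/8)(5/8)(3/8)(3/8) = 0.034332.
Multiplying each by its prior: 1/4 · 0.002142 = 0.00053549, 1/4 · 0.0087891 = 0.0021973, 1/4 · 0.0062092 = 0.0015523, 1/4 · 0.034332 = 0.0085831; these sum to 0.012868.
The posterior is then P(urn A | data) = 0.041614, P(urn B | data) = 0.17075, P(urn C | data) = 0.12063, P(urn D | data) = 0.667.
Averaging over the posterior, P(red next | data) = (6/7)(0.041614) + (3/4)(0.17075) + (1/11)(0.12063) + (3/8)(0.667) = 0.42483.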